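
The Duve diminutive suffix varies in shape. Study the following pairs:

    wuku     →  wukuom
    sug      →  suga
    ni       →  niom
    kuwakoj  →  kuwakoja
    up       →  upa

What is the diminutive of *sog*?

The suffix is conditioned by the final sound: -a when the stem ends in a consonant (*sug*, *kuwakoj*, *up*); -om when the stem ends in a vowel (*wuku*, *ni*).
Since the final sound of *sog* is /g/ (a consonant), it takes -a, giving *soga*.

soga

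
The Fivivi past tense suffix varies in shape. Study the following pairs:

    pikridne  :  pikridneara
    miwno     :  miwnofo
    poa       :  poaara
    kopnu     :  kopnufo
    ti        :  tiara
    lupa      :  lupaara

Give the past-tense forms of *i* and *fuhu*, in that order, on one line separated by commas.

The pattern is rounding harmony: -fo when the last vowel of the stem is a rounded vowel (*miwno*, *kopnu*); -ara when the last vowel of the stem is an unrounded vowel (*pikridne*, *poa*, *ti*, *lupa*).
*i* — last vowel /i/ (an unrounded vowel) → -ara → *iara*.
*fuhu*: last vowel = /u/, a rounded vowel → -fo → *fuhufo*.

iara, fuhufo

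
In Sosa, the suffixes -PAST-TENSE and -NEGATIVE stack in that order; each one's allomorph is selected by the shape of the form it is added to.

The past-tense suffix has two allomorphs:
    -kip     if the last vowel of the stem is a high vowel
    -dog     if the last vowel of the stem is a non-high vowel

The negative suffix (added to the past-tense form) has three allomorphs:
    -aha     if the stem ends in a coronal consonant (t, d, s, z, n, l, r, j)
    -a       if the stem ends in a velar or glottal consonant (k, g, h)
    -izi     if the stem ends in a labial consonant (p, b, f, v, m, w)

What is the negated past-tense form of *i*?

ikipizi

Since the last vowel of *i* is /i/ (a high vowel), it takes -kip, giving *ikip*.
The past-tense form *ikip*: final consonant = /p/, labial → -izi → *ikipizi*.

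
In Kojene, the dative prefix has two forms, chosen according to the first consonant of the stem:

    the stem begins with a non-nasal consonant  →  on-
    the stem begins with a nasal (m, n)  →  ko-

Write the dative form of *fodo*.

onfodo

*fodo*: first consonant = /f/, non-nasal → on- → *onfodo*.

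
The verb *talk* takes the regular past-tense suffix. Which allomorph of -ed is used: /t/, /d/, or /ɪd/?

The stem *talk* ends in a voiceless consonant other than /t/.
The -ed suffix is realized as /ɪd/ after /t, d/; as /t/ after other voiceless consonants; and as /d/ after other voiced sounds.
So -ed on *talk* is pronounced /t/.

/t/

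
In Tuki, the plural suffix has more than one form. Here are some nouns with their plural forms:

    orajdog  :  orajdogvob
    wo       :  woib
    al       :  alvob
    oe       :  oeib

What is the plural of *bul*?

bulvob

The suffix is conditioned by the final sound: -vob when the stem ends in a consonant (*orajdog*, *al*); -ib when the stem ends in a vowel (*wo*, *oe*).
Since the final sound of *bul* is /l/ (a consonant), it takes -vob, giving *bulvob*.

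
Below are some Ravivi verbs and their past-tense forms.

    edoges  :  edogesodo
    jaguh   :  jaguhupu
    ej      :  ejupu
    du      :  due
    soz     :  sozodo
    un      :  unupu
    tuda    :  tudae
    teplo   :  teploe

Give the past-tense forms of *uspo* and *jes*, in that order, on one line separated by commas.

uspoe, jesodo

The pattern is sibilance of the final sound: -odo when the stem ends in a sibilant (*edoges*, *soz*); -upu when the stem ends in a non-sibilant consonant (*jaguh*, *ej*, *un*); -e when the stem ends in a vowel (*du*, *tuda*, *teplo*).
The final sound of *uspo* is /o/, which is a vowel, so the suffix is -e, giving *uspoe*.
Since the final sound of *jes* is /s/ (a sibilant), it takes -odo, giving *jesodo*.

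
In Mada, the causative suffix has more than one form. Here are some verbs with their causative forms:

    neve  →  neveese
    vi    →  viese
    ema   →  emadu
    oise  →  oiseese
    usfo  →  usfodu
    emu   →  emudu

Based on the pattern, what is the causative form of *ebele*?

ebeleese

The suffix is conditioned by the last vowel: -ese when the last vowel of the stem is a front vowel (*neve*, *vi*, *oise*); -du when the last vowel of the stem is a back vowel (*ema*, *usfo*, *emu*).
*ebele* — last vowel /e/ (a front vowel) → -ese → *ebeleese*.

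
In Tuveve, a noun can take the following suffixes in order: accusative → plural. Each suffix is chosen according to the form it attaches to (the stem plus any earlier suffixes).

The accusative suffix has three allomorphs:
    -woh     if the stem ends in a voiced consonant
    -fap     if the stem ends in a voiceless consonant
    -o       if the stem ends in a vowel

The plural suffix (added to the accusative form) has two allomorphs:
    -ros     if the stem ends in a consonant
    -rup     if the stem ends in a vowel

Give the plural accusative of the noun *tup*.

*tup* — final sound /p/ (a voiceless consonant) → -fap → *tupfap*.
Since the final sound of the accusative form *tupfap* is /p/ (a consonant), it takes -ros, giving *tupfapros*.

tupfapros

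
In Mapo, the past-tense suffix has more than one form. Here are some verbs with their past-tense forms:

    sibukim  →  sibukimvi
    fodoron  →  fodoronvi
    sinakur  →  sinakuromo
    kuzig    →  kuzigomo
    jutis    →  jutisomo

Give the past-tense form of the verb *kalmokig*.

kalmokigomo

The suffix is conditioned by the final consonant: -vi when the stem ends in a nasal (*sibukim*, *fodoron*); -omo when the stem ends in a non-nasal consonant (*sinakur*, *kuzig*, *jutis*).
*kalmokig*: final consonant = /g/, non-nasal → -omo → *kalmokigomo*.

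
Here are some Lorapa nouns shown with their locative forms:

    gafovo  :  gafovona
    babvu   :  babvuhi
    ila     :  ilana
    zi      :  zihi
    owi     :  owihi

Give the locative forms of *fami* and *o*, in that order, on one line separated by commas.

famihi, ona

Looking at the last vowel of each stem: -hi when the last vowel of the stem is a high vowel (*babvu*, *zi*, *owi*); -na when the last vowel of the stem is a non-high vowel (*gafovo*, *ila*).
*fami* — last vowel /i/ (a high vowel) → -hi → *famihi*.
Since the last vowel of *o* is /o/ (a non-high vowel), it takes -na, giving *ona*.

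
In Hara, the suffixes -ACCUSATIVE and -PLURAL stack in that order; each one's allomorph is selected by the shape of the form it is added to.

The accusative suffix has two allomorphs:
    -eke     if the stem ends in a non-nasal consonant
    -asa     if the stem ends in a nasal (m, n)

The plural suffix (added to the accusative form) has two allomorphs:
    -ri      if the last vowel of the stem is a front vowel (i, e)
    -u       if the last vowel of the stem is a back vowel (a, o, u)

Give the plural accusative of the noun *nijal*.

The final consonant of *nijal* is /l/, which is non-nasal, so the accusative suffix is -eke, giving *nijaleke*.
The accusative form *nijaleke* — last vowel /e/ (a front vowel) → -ri → *nijalekeri*.

nijalekeri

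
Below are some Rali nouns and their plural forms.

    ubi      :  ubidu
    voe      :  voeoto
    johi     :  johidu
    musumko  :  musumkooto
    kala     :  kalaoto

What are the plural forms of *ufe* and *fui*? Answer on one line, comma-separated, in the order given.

Looking at the last vowel of each stem: -du when the last vowel of the stem is a high vowel (*ubi*, *johi*); -oto when the last vowel of the stem is a non-high vowel (*voe*, *musumko*, *kala*).
*ufe* — last vowel /e/ (a non-high vowel) → -oto → *ufeoto*.
*fui*: last vowel = /i/, a high vowel → -du → *fuidu*.

ufeoto, fuidu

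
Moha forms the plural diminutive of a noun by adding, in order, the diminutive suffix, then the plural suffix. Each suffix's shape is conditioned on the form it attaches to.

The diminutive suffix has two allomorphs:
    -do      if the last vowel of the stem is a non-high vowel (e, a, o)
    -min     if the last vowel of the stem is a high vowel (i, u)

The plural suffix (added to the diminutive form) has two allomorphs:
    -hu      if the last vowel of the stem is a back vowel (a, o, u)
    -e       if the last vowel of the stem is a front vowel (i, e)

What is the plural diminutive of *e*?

*e*: last vowel = /e/, a non-high vowel → -do → *edo*.
The last vowel of the diminutive form *edo* is /o/, which is a back vowel, so the plural suffix is -hu, giving *edohu*.

edohu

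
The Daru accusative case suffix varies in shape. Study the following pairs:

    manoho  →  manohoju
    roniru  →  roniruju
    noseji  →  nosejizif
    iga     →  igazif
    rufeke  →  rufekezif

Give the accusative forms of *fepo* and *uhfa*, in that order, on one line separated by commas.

The alternation tracks the last vowel of the stem — -ju when the last vowel of the stem is a rounded vowel (*manoho*, *roniru*); -zif when the last vowel of the stem is an unrounded vowel (*noseji*, *iga*, *rufeke*).
Since the last vowel of *fepo* is /o/ (a rounded vowel), it takes -ju, giving *fepoju*.
*uhfa*: last vowel = /a/, an unrounded vowel → -zif → *uhfazif*.

fepoju, uhfazif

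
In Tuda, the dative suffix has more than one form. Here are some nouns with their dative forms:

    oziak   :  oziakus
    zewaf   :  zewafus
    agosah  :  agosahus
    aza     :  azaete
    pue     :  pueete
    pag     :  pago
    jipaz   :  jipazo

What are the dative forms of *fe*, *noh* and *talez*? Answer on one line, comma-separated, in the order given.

The suffix is conditioned by the final sound: -us when the stem ends in a voiceless consonant (*oziak*, *zewaf*, *agosah*); -o when the stem ends in a voiced consonant (*pag*, *jipaz*); -ete when the stem ends in a vowel (*aza*, *pue*).
*fe*: final sound = /e/, a vowel → -ete → *feete*.
The final sound of *noh* is /h/, which is a voiceless consonant, so the suffix is -us, giving *nohus*.
The final sound of *talez* is /z/, which is a voiced consonant, so the suffix is -o, giving *talezo*.

feete, nohus, talezo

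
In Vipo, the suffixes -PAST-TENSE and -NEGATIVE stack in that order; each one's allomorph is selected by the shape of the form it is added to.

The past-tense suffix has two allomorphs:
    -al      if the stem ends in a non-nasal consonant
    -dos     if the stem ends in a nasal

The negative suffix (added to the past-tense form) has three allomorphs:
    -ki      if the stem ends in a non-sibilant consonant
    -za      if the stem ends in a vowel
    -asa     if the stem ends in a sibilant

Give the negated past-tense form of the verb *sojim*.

*sojim* — final consonant /m/ (a nasal) → -dos → *sojimdos*.
Since the final sound of the past-tense form *sojimdos* is /s/ (a sibilant), it takes -asa, giving *sojimdosasa*.

sojimdosasa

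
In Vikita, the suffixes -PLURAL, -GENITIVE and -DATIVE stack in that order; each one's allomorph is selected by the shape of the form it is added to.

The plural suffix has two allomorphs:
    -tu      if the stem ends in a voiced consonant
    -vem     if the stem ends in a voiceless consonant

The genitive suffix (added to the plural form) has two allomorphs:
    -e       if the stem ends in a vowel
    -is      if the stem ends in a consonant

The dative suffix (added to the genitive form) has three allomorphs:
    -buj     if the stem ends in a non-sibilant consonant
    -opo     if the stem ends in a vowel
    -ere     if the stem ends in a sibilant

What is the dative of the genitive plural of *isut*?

isutvemisere

*isut*: final consonant = /t/, voiceless → -vem → *isutvem*.
The final sound of the plural form *isutvem* is /m/, which is a consonant, so the genitive suffix is -is, giving *isutvemis*.
The final sound of the genitive form *isutvemis* is /s/, which is a sibilant, so the dative suffix is -ere, giving *isutvemisere*.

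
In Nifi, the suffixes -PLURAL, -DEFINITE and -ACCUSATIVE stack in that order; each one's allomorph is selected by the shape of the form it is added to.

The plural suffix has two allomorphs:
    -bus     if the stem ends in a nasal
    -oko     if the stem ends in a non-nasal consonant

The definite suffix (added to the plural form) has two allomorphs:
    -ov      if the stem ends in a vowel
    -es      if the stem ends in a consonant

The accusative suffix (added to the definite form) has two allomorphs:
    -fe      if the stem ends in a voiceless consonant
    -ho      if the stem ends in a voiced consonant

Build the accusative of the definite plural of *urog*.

urogokoovho

The final consonant of *urog* is /g/, which is non-nasal, so the plural suffix is -oko, giving *urogoko*.
The final sound of the plural form *urogoko* is /o/, which is a vowel, so the definite suffix is -ov, giving *urogokoov*.
Since the final consonant of the definite form *urogokoov* is /v/ (voiced), it takes -ho, giving *urogokoovho*.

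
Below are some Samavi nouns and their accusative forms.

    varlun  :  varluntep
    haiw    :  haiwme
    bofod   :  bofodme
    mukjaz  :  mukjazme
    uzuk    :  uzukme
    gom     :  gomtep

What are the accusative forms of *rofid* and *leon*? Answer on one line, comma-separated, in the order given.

Looking at the final consonant of each stem: -tep when the stem ends in a nasal (*varlun*, *gom*); -me when the stem ends in a non-nasal consonant (*haiw*, *bofod*, *mukjaz*, *uzuk*).
*rofid*: final consonant = /d/, non-nasal → -me → *rofidme*.
Since the final consonant of *leon* is /n/ (a nasal), it takes -tep, giving *leontep*.

rofidme, leontep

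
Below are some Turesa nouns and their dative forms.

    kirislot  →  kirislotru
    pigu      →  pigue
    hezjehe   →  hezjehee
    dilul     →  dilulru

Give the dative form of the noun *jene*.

jenee

The alternation tracks the final sound of the stem — -ru when the stem ends in a consonant (*kirislot*, *dilul*); -e when the stem ends in a vowel (*pigu*, *hezjehe*).
*jene* — final sound /e/ (a vowel) → -e → *jenee*.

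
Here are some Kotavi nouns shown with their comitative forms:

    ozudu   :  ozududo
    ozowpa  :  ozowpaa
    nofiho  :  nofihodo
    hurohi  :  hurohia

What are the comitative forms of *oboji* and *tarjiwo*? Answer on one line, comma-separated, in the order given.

Looking at the last vowel of each stem: -do when the last vowel of the stem is a rounded vowel (*ozudu*, *nofiho*); -a when the last vowel of the stem is an unrounded vowel (*ozowpa*, *hurohi*).
The last vowel of *oboji* is /i/, which is an unrounded vowel, so the suffix is -a, giving *obojia*.
The last vowel of *tarjiwo* is /o/, which is a rounded vowel, so the suffix is -do, giving *tarjiwodo*.

obojia, tarjiwodo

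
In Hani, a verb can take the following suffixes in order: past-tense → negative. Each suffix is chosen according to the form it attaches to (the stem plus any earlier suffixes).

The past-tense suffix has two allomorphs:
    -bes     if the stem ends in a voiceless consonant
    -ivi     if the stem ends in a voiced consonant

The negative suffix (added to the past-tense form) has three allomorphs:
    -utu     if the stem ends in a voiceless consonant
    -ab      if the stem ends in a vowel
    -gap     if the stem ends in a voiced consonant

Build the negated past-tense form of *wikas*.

*wikas* — final consonant /s/ (voiceless) → -bes → *wikasbes*.
The past-tense form *wikasbes*: final sound = /s/, a voiceless consonant → -utu → *wikasbesutu*.

wikasbesutu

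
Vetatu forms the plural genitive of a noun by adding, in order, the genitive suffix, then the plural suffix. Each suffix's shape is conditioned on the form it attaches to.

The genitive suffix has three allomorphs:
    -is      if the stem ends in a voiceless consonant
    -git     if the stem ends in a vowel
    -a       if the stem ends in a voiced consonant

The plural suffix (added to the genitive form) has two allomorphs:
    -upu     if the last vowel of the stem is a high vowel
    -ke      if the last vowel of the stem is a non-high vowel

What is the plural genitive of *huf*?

Since the final sound of *huf* is /f/ (a voiceless consonant), it takes -is, giving *hufis*.
Since the last vowel of the genitive form *hufis* is /i/ (a high vowel), it takes -upu, giving *hufisupu*.

hufisupu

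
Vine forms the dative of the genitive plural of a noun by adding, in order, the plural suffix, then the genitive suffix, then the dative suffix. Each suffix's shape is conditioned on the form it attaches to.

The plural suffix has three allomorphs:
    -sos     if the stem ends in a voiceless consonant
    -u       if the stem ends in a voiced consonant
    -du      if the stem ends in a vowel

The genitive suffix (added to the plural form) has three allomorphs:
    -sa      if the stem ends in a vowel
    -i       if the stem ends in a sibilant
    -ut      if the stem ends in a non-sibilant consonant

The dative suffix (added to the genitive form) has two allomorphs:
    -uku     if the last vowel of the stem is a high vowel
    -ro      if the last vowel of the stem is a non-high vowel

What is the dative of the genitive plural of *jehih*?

jehihsosiuku

The final sound of *jehih* is /h/, which is a voiceless consonant, so the plural suffix is -sos, giving *jehihsos*.
The plural form *jehihsos*: final sound = /s/, a sibilant → -i → *jehihsosi*.
Since the last vowel of the genitive form *jehihsosi* is /i/ (a high vowel), it takes -uku, giving *jehihsosiuku*.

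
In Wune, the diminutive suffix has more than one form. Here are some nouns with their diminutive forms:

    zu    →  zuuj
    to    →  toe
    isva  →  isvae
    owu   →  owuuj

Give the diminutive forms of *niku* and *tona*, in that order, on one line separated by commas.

nikuuj, tonae

The alternation tracks the last vowel of the stem — -uj when the last vowel of the stem is a high vowel (*zu*, *owu*); -e when the last vowel of the stem is a non-high vowel (*to*, *isva*).
Since the last vowel of *niku* is /u/ (a high vowel), it takes -uj, giving *nikuuj*.
Since the last vowel of *tona* is /a/ (a non-high vowel), it takes -e, giving *tonae*.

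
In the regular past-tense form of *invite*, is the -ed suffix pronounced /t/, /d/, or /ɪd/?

The stem *invite* ends in /t/ or /d/.
The -ed suffix is realized as /ɪd/ after /t, d/; as /t/ after other voiceless consonants; and as /d/ after other voiced sounds.
So -ed on *invite* is pronounced /ɪd/.

/ɪd/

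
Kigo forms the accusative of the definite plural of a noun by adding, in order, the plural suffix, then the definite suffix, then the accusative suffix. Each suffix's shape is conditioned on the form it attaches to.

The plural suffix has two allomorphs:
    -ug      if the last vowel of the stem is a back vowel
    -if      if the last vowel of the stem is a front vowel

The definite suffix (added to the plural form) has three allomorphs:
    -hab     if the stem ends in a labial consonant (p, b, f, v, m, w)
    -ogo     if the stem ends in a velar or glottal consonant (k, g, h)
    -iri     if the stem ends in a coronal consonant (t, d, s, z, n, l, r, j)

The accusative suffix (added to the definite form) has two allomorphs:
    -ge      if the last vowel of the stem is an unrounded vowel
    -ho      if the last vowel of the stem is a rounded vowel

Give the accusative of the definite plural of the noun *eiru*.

eiruugogoho

The last vowel of *eiru* is /u/, which is a back vowel, so the plural suffix is -ug, giving *eiruug*.
The final consonant of the plural form *eiruug* is /g/, which is velar/glottal, so the definite suffix is -ogo, giving *eiruugogo*.
Since the last vowel of the definite form *eiruugogo* is /o/ (a rounded vowel), it takes -ho, giving *eiruugogoho*.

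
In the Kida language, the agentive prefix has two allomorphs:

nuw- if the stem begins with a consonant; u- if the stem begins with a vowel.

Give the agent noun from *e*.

Since the first sound of *e* is /e/ (a vowel), it takes u-, giving *ue*.

ue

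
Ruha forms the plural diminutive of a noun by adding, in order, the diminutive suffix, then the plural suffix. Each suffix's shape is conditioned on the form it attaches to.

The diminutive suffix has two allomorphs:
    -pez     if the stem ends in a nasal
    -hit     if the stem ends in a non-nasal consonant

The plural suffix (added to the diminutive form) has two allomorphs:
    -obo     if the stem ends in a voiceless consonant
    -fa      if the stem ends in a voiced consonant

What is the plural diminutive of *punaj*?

*punaj* — final consonant /j/ (non-nasal) → -hit → *punajhit*.
The final consonant of the diminutive form *punajhit* is /t/, which is voiceless, so the plural suffix is -obo, giving *punajhitobo*.

punajhitobo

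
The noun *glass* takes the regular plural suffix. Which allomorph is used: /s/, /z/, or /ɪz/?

The stem *glass* ends in a sibilant (/s, z, ʃ, ʒ, tʃ, dʒ/).
The plural suffix surfaces as /ɪz/ after sibilants, /s/ after other voiceless consonants, and /z/ after other voiced sounds.
So the plural -s on *glass* is pronounced /ɪz/.

/ɪz/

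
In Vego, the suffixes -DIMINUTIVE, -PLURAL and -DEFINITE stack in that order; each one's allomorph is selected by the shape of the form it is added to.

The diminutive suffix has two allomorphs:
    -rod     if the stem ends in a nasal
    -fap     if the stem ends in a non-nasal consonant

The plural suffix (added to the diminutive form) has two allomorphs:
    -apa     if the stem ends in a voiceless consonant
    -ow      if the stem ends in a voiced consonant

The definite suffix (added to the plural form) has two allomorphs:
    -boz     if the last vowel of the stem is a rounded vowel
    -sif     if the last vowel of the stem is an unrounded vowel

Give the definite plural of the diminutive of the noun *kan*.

*kan*: final consonant = /n/, a nasal → -rod → *kanrod*.
The final consonant of the diminutive form *kanrod* is /d/, which is voiced, so the plural suffix is -ow, giving *kanrodow*.
The plural form *kanrodow*: last vowel = /o/, a rounded vowel → -boz → *kanrodowboz*.

kanrodowboz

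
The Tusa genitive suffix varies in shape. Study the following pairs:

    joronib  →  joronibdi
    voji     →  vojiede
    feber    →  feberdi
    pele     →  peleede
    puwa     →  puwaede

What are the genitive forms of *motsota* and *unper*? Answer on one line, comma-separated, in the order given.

motsotaede, unperdi

The alternation tracks the final sound of the stem — -di when the stem ends in a consonant (*joronib*, *feber*); -ede when the stem ends in a vowel (*voji*, *pele*, *puwa*).
*motsota* — final sound /a/ (a vowel) → -ede → *motsotaede*.
*unper* — final sound /r/ (a consonant) → -di → *unperdi*.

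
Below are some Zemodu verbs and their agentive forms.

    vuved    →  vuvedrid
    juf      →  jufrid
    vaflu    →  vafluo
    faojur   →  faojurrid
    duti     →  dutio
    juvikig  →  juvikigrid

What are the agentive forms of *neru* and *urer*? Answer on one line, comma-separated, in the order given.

The alternation tracks the final sound of the stem — -rid when the stem ends in a consonant (*vuved*, *juf*, *faojur*, *juvikig*); -o when the stem ends in a vowel (*vaflu*, *duti*).
The final sound of *neru* is /u/, which is a vowel, so the suffix is -o, giving *neruo*.
Since the final sound of *urer* is /r/ (a consonant), it takes -rid, giving *urerrid*.

neruo, urerrid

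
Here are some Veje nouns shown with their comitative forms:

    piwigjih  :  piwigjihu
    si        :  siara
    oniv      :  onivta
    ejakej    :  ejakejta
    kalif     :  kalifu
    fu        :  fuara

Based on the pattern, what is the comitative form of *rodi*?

Looking at the final sound of each stem: -u when the stem ends in a voiceless consonant (*piwigjih*, *kalif*); -ta when the stem ends in a voiced consonant (*oniv*, *ejakej*); -ara when the stem ends in a vowel (*si*, *fu*).
*rodi* — final sound /i/ (a vowel) → -ara → *rodiara*.

rodiara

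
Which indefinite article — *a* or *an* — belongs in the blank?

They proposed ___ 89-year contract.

an

The indefinite article is chosen by the initial *sound* of the following word, not its spelling.
The number *89* is spoken "eighty-…", beginning with /ˈeɪti/ — a vowel sound.
So the article is *an*: They proposed an 89-year contract.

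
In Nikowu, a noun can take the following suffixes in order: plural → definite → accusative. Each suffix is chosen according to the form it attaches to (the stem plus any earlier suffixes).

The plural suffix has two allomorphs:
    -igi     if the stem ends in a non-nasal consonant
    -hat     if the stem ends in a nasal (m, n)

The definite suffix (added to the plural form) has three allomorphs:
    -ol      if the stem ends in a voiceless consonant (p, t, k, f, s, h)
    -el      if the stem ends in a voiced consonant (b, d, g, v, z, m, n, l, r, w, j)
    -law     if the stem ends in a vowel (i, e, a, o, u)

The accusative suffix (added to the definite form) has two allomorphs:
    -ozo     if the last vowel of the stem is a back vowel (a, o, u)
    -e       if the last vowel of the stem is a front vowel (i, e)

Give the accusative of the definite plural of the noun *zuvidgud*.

zuvidgudigilawozo

*zuvidgud*: final consonant = /d/, non-nasal → -igi → *zuvidgudigi*.
Since the final sound of the plural form *zuvidgudigi* is /i/ (a vowel), it takes -law, giving *zuvidgudigilaw*.
The definite form *zuvidgudigilaw*: last vowel = /a/, a back vowel → -ozo → *zuvidgudigilawozo*.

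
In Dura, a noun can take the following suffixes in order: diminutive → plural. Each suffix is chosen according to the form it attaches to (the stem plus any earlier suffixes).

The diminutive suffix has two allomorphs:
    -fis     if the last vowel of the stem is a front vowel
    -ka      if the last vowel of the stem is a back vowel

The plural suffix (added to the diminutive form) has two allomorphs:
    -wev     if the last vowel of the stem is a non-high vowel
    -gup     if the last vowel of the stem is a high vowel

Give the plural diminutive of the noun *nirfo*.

Since the last vowel of *nirfo* is /o/ (a back vowel), it takes -ka, giving *nirfoka*.
The diminutive form *nirfoka*: last vowel = /a/, a non-high vowel → -wev → *nirfokawev*.

nirfokawev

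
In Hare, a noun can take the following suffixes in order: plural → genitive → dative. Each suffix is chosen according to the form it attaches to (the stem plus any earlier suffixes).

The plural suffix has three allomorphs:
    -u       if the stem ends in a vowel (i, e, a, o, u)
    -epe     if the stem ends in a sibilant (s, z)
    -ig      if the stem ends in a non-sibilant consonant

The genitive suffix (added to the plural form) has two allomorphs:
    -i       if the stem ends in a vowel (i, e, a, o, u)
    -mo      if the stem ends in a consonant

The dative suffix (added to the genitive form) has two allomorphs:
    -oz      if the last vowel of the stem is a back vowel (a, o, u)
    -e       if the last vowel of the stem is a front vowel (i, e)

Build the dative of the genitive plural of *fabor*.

Since the final sound of *fabor* is /r/ (a non-sibilant consonant), it takes -ig, giving *faborig*.
The plural form *faborig* — final sound /g/ (a consonant) → -mo → *faborigmo*.
The genitive form *faborigmo*: last vowel = /o/, a back vowel → -oz → *faborigmooz*.

faborigmooz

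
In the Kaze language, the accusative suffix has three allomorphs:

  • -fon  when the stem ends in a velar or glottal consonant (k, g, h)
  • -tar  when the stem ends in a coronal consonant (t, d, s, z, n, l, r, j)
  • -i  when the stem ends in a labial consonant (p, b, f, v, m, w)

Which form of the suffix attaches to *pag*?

*pag* — final consonant /g/ (velar/glottal) → -fon.

-fon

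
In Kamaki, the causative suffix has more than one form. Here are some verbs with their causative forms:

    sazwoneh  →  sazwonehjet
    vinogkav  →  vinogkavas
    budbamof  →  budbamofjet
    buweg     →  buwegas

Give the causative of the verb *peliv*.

pelivas

The suffix is conditioned by the final consonant: -jet when the stem ends in a voiceless consonant (*sazwoneh*, *budbamof*); -as when the stem ends in a voiced consonant (*vinogkav*, *buweg*).
*peliv*: final consonant = /v/, voiced → -as → *pelivas*.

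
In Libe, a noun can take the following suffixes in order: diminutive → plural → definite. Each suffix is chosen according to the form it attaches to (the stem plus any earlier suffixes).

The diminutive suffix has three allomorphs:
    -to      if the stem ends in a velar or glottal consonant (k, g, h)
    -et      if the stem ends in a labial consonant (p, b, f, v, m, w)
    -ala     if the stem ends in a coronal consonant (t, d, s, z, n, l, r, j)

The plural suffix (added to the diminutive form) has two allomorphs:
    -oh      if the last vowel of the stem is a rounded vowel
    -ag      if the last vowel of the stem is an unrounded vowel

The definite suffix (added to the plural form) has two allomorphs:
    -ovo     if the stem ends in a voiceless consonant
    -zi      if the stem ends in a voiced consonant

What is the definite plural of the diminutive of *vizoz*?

*vizoz*: final consonant = /z/, coronal → -ala → *vizozala*.
Since the last vowel of the diminutive form *vizozala* is /a/ (an unrounded vowel), it takes -ag, giving *vizozalaag*.
The plural form *vizozalaag*: final consonant = /g/, voiced → -zi → *vizozalaagzi*.

vizozalaagzi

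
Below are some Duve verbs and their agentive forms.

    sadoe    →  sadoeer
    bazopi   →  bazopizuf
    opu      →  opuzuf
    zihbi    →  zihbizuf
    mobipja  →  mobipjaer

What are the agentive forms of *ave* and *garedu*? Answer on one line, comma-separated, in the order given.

The alternation tracks the last vowel of the stem — -zuf when the last vowel of the stem is a high vowel (*bazopi*, *opu*, *zihbi*); -er when the last vowel of the stem is a non-high vowel (*sadoe*, *mobipja*).
*ave*: last vowel = /e/, a non-high vowel → -er → *aveer*.
The last vowel of *garedu* is /u/, which is a high vowel, so the suffix is -zuf, giving *gareduzuf*.

aveer, gareduzuf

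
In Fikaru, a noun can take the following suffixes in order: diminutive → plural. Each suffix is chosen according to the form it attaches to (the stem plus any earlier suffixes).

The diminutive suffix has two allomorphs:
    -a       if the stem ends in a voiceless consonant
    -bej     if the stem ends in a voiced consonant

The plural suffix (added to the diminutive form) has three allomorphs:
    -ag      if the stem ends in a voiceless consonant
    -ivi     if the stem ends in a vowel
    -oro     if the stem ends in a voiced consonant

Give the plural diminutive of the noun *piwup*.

piwupaivi

Since the final consonant of *piwup* is /p/ (voiceless), it takes -a, giving *piwupa*.
Since the final sound of the diminutive form *piwupa* is /a/ (a vowel), it takes -ivi, giving *piwupaivi*.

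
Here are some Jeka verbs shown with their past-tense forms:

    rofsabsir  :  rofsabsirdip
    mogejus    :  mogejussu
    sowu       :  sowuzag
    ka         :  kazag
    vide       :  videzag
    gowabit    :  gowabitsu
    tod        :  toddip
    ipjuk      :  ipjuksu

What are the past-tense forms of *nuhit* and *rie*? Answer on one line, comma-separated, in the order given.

Looking at the final sound of each stem: -su when the stem ends in a voiceless consonant (*mogejus*, *gowabit*, *ipjuk*); -dip when the stem ends in a voiced consonant (*rofsabsir*, *tod*); -zag when the stem ends in a vowel (*sowu*, *ka*, *vide*).
The final sound of *nuhit* is /t/, which is a voiceless consonant, so the suffix is -su, giving *nuhitsu*.
Since the final sound of *rie* is /e/ (a vowel), it takes -zag, giving *riezag*.

nuhitsu, riezag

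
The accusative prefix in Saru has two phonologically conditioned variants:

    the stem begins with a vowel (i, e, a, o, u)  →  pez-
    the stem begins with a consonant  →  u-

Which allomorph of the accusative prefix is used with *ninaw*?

*ninaw*: first sound = /n/, a consonant → u-.

u-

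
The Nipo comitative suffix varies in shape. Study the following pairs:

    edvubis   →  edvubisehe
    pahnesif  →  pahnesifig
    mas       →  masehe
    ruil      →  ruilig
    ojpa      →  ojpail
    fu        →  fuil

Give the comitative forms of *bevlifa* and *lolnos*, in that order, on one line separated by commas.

The suffix is conditioned by the final sound: -ehe when the stem ends in a sibilant (*edvubis*, *mas*); -ig when the stem ends in a non-sibilant consonant (*pahnesif*, *ruil*); -il when the stem ends in a vowel (*ojpa*, *fu*).
*bevlifa* — final sound /a/ (a vowel) → -il → *bevlifail*.
*lolnos*: final sound = /s/, a sibilant → -ehe → *lolnosehe*.

bevlifail, lolnosehe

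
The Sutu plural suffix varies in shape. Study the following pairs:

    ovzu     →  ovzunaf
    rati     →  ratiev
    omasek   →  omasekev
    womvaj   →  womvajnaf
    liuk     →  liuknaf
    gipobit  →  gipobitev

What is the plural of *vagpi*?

Looking at the last vowel of each stem: -ev when the last vowel of the stem is a front vowel (*rati*, *omasek*, *gipobit*); -naf when the last vowel of the stem is a back vowel (*ovzu*, *womvaj*, *liuk*).
The last vowel of *vagpi* is /i/, which is a front vowel, so the suffix is -ev, giving *vagpiev*.

vagpiev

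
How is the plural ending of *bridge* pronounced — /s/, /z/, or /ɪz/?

/ɪz/

The stem *bridge* ends in a sibilant (/s, z, ʃ, ʒ, tʃ, dʒ/).
The plural suffix surfaces as /ɪz/ after sibilants, /s/ after other voiceless consonants, and /z/ after other voiced sounds.
So the plural -s on *bridge* is pronounced /ɪz/.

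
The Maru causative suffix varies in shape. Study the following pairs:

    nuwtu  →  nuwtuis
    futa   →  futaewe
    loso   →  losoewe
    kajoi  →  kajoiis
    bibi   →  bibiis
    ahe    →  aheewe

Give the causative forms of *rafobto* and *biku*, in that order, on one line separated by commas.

Looking at the last vowel of each stem: -is when the last vowel of the stem is a high vowel (*nuwtu*, *kajoi*, *bibi*); -ewe when the last vowel of the stem is a non-high vowel (*futa*, *loso*, *ahe*).
*rafobto*: last vowel = /o/, a non-high vowel → -ewe → *rafobtoewe*.
The last vowel of *biku* is /u/, which is a high vowel, so the suffix is -is, giving *bikuis*.

rafobtoewe, bikuis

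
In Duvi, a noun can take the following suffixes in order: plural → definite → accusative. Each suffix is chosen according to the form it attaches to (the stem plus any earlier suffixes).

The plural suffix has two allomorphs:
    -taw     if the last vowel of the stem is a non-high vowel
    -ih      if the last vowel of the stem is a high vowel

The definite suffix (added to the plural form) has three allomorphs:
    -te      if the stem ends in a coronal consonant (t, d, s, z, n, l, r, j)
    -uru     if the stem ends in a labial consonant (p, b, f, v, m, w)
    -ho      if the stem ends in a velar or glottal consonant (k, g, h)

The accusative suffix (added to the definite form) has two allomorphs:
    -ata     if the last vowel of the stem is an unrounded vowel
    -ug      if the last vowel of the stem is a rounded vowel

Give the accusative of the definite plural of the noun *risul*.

risulihhoug

The last vowel of *risul* is /u/, which is a high vowel, so the plural suffix is -ih, giving *risulih*.
The plural form *risulih*: final consonant = /h/, velar/glottal → -ho → *risulihho*.
The last vowel of the definite form *risulihho* is /o/, which is a rounded vowel, so the accusative suffix is -ug, giving *risulihhoug*.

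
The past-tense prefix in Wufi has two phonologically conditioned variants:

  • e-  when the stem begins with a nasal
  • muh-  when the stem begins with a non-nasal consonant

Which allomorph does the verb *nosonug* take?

Since the first consonant of *nosonug* is /n/ (a nasal), it takes e-.

e-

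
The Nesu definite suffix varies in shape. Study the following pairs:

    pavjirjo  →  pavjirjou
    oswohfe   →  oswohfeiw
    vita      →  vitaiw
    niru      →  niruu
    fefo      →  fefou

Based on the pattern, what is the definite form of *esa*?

esaiw

The alternation tracks the last vowel of the stem — -u when the last vowel of the stem is a rounded vowel (*pavjirjo*, *niru*, *fefo*); -iw when the last vowel of the stem is an unrounded vowel (*oswohfe*, *vita*).
The last vowel of *esa* is /a/, which is an unrounded vowel, so the suffix is -iw, giving *esaiw*.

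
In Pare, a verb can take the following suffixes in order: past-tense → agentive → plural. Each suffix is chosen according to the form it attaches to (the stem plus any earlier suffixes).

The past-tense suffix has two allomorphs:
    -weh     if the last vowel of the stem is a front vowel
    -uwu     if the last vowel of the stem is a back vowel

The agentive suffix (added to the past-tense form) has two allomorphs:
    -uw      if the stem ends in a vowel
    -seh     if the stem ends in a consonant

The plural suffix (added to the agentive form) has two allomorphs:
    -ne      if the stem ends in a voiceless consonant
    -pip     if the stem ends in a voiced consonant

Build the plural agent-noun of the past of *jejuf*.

The last vowel of *jejuf* is /u/, which is a back vowel, so the past-tense suffix is -uwu, giving *jejufuwu*.
Since the final sound of the past-tense form *jejufuwu* is /u/ (a vowel), it takes -uw, giving *jejufuwuuw*.
The agentive form *jejufuwuuw*: final consonant = /w/, voiced → -pip → *jejufuwuuwpip*.

jejufuwuuwpip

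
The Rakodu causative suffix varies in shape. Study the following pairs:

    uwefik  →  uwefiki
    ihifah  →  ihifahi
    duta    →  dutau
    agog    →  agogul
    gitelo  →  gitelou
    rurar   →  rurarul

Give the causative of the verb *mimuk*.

The pattern is voicing of the final sound: -i when the stem ends in a voiceless consonant (*uwefik*, *ihifah*); -ul when the stem ends in a voiced consonant (*agog*, *rurar*); -u when the stem ends in a vowel (*duta*, *gitelo*).
The final sound of *mimuk* is /k/, which is a voiceless consonant, so the suffix is -i, giving *mimuki*.

mimuki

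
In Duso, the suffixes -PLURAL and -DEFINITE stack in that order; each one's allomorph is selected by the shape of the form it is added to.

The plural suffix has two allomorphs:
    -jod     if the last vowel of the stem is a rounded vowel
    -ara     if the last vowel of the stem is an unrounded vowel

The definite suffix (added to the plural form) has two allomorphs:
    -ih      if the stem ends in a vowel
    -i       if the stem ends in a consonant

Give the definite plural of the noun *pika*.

pikaaraih

The last vowel of *pika* is /a/, which is an unrounded vowel, so the plural suffix is -ara, giving *pikaara*.
Since the final sound of the plural form *pikaara* is /a/ (a vowel), it takes -ih, giving *pikaaraih*.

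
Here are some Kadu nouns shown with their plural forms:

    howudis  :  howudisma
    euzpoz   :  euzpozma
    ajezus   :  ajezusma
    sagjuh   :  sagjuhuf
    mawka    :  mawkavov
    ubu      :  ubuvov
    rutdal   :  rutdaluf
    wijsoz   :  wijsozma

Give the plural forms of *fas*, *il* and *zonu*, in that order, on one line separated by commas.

fasma, iluf, zonuvov

The alternation tracks the final sound of the stem — -ma when the stem ends in a sibilant (*howudis*, *euzpoz*, *ajezus*, *wijsoz*); -uf when the stem ends in a non-sibilant consonant (*sagjuh*, *rutdal*); -vov when the stem ends in a vowel (*mawka*, *ubu*).
*fas* — final sound /s/ (a sibilant) → -ma → *fasma*.
Since the final sound of *il* is /l/ (a non-sibilant consonant), it takes -uf, giving *iluf*.
*zonu*: final sound = /u/, a vowel → -vov → *zonuvov*.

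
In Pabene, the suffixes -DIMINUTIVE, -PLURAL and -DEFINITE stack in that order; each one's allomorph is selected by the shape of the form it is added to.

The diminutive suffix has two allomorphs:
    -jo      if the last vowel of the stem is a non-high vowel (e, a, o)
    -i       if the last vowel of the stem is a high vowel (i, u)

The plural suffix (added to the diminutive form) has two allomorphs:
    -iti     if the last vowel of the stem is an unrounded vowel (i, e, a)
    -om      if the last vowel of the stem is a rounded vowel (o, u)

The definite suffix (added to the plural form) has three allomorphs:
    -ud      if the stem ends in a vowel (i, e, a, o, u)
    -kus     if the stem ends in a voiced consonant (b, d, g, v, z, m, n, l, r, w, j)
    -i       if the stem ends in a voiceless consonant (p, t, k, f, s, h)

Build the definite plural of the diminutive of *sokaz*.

sokazjoomkus

*sokaz*: last vowel = /a/, a non-high vowel → -jo → *sokazjo*.
The diminutive form *sokazjo*: last vowel = /o/, a rounded vowel → -om → *sokazjoom*.
Since the final sound of the plural form *sokazjoom* is /m/ (a voiced consonant), it takes -kus, giving *sokazjoomkus*.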